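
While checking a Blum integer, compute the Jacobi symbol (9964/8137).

1

Reduce the numerator: 9964 ≡ 1827 (mod 8137), so (9964/8137) = (1827/8137).
8137 ≡ 1 (mod 4), so quadratic reciprocity gives (1827/8137) = (8137/1827). Reduce: 8137 ≡ 829 (mod 1827). Now have (829/1827).
829 ≡ 1 (mod 4), so quadratic reciprocity gives (829/1827) = (1827/829). Reduce: 1827 ≡ 169 (mod 829). Now have (169/829).
169 ≡ 1 (mod 4), so quadratic reciprocity gives (169/829) = (829/169). Reduce: 829 ≡ 153 (mod 169). Now have (153/169).
153 ≡ 1 (mod 4), so quadratic reciprocity gives (153/169) = (169/153). Reduce: 169 ≡ 16 (mod 153). Now have (16/153).
Factor out 2: 16 = 2^4. Since 153 ≡ 1 (mod 8), (2/153) = +1, and (2/153)^4 = +1. Now have (1/153).
(1/153) = 1. Collecting the sign factors: 1.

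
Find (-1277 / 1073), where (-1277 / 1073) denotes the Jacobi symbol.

-1

(-1277 / 1073)
  = (869 / 1073)    [-1277 ≡ 869 mod 1073]
  = (1073 / 869)    [QR: 869 ≡ 1 mod 4, sign kept]
  = (204 / 869)    [1073 ≡ 204 mod 869]
  = (51 / 869)    [869 ≡ 5 mod 8 ⇒ (2 / 869)^2 = +1]
  = (869 / 51)    [QR: 869 ≡ 1 mod 4, sign kept]
  = (2 / 51)    [869 ≡ 2 mod 51]
  = -(1 / 51)    [51 ≡ 3 mod 8 ⇒ (2 / 51) = -1]
  = -1    [(1 / 51) = 1]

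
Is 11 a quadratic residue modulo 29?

no

29 ≡ 1 (mod 4), so quadratic reciprocity gives (11|29) = (29|11). Reduce: 29 ≡ 7 (mod 11). Now have (7|11).
Both 7 ≡ 3 and 11 ≡ 3 (mod 4), so reciprocity gives (7|11) = -(11|7). Reduce: 11 ≡ 4 (mod 7). Now have -(4|7).
Factor out 2: 4 = 2^2. Since 7 ≡ 7 (mod 8), (2|7) = +1, and (2|7)^2 = +1. Now have -(1|7).
(1|7) = 1. Collecting the sign factors: -1.
(11|29) = -1, and 29 is prime, so 11 is not a quadratic residue mod 29.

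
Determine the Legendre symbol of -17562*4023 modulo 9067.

-1

By multiplicativity, (-17562·4023 / 9067) = (-17562 / 9067)·(4023 / 9067).
First factor (-17562 / 9067):
Reduce the numerator: -17562 ≡ 572 (mod 9067), so (-17562 / 9067) = (572 / 9067).
Factor out 2: 572 = 2^2·143. Since 9067 ≡ 3 (mod 8), (2 / 9067) = -1, and (2 / 9067)^2 = +1. Now have (143 / 9067).
Both 143 ≡ 3 and 9067 ≡ 3 (mod 4), so reciprocity gives (143 / 9067) = -(9067 / 143). Reduce: 9067 ≡ 58 (mod 143). Now have -(58 / 143).
Factor out 2: 58 = 2·29. Since 143 ≡ 7 (mod 8), (2 / 143) = +1. Now have -(29 / 143).
29 ≡ 1 (mod 4), so quadratic reciprocity gives (29 / 143) = (143 / 29). Reduce: 143 ≡ 27 (mod 29). Now have -(27 / 29).
29 ≡ 1 (mod 4), so quadratic reciprocity gives (27 / 29) = (29 / 27). Reduce: 29 ≡ 2 (mod 27). Now have -(2 / 27).
Factor out 2: 2 = 2. Since 27 ≡ 3 (mod 8), (2 / 27) = -1. Now have (1 / 27).
(1 / 27) = 1. Collecting the sign factors: 1.
Second factor (4023 / 9067):
Both 4023 ≡ 3 and 9067 ≡ 3 (mod 4), so reciprocity gives (4023 / 9067) = -(9067 / 4023). Reduce: 9067 ≡ 1021 (mod 4023). Now have -(1021 / 4023).
1021 ≡ 1 (mod 4), so quadratic reciprocity gives (1021 / 4023) = (4023 / 1021). Reduce: 4023 ≡ 960 (mod 1021). Now have -(960 / 1021).
Factor out 2: 960 = 2^6·15. Since 1021 ≡ 5 (mod 8), (2 / 1021) = -1, and (2 / 1021)^6 = +1. Now have -(15 / 1021).
1021 ≡ 1 (mod 4), so quadratic reciprocity gives (15 / 1021) = (1021 / 15). Reduce: 1021 ≡ 1 (mod 15). Now have -(1 / 15).
(1 / 15) = 1. Collecting the sign factors: -1.
Product: (1)·(-1) = -1.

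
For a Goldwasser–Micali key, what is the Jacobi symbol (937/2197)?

1

(937/2197)
  = (2197/937)    [QR: 937 ≡ 1 mod 4, sign kept]
  = (323/937)    [2197 ≡ 323 mod 937]
  = (937/323)    [QR: 937 ≡ 1 mod 4, sign kept]
  = (291/323)    [937 ≡ 291 mod 323]
  = -(323/291)    [QR: both ≡ 3 mod 4, sign flips]
  = -(32/291)    [323 ≡ 32 mod 291]
  = (1/291)    [291 ≡ 3 mod 8 ⇒ (2/291)^5 = -1]
  = 1    [(1/291) = 1]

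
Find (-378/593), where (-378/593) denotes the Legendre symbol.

1

(-378/593)
  = (215/593)    [-378 ≡ 215 mod 593]
  = (593/215)    [QR: 593 ≡ 1 mod 4, sign kept]
  = (163/215)    [593 ≡ 163 mod 215]
  = -(215/163)    [QR: both ≡ 3 mod 4, sign flips]
  = -(52/163)    [215 ≡ 52 mod 163]
  = -(13/163)    [163 ≡ 3 mod 8 ⇒ (2/163)^2 = +1]
  = -(163/13)    [QR: 13 ≡ 1 mod 4, sign kept]
  = -(7/13)    [163 ≡ 7 mod 13]
  = -(13/7)    [QR: 13 ≡ 1 mod 4, sign kept]
  = -(6/7)    [13 ≡ 6 mod 7]
  = -(3/7)    [7 ≡ 7 mod 8 ⇒ (2/7) = +1]
  = (7/3)    [QR: both ≡ 3 mod 4, sign flips]
  = (1/3)    [7 ≡ 1 mod 3]
  = 1    [(1/3) = 1]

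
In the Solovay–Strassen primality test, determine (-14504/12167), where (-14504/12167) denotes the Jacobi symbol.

(-14504/12167)
  = (9830/12167)    [-14504 ≡ 9830 mod 12167]
  = (4915/12167)    [12167 ≡ 7 mod 8 ⇒ (2/12167) = +1]
  = -(12167/4915)    [QR: both ≡ 3 mod 4, sign flips]
  = -(2337/4915)    [12167 ≡ 2337 mod 4915]
  = -(4915/2337)    [QR: 2337 ≡ 1 mod 4, sign kept]
  = -(241/2337)    [4915 ≡ 241 mod 2337]
  = -(2337/241)    [QR: 241 ≡ 1 mod 4, sign kept]
  = -(168/241)    [2337 ≡ 168 mod 241]
  = -(21/241)    [241 ≡ 1 mod 8 ⇒ (2/241)^3 = +1]
  = -(241/21)    [QR: 21 ≡ 1 mod 4, sign kept]
  = -(10/21)    [241 ≡ 10 mod 21]
  = (5/21)    [21 ≡ 5 mod 8 ⇒ (2/21) = -1]
  = (21/5)    [QR: 5 ≡ 1 mod 4, sign kept]
  = (1/5)    [21 ≡ 1 mod 5]
  = 1    [(1/5) = 1]

1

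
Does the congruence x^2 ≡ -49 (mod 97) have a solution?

(-49/97)
  = (48/97)    [-49 ≡ 48 mod 97]
  = (3/97)    [97 ≡ 1 mod 8 ⇒ (2/97)^4 = +1]
  = (97/3)    [QR: 97 ≡ 1 mod 4, sign kept]
  = (1/3)    [97 ≡ 1 mod 3]
  = 1    [(1/3) = 1]
(-49/97) = 1, and 97 is prime, so -49 is a quadratic residue mod 97.

yes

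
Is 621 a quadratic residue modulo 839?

(621/839)
  = (839/621)    [QR: 621 ≡ 1 mod 4, sign kept]
  = (218/621)    [839 ≡ 218 mod 621]
  = -(109/621)    [621 ≡ 5 mod 8 ⇒ (2/621) = -1]
  = -(621/109)    [QR: 109 ≡ 1 mod 4, sign kept]
  = -(76/109)    [621 ≡ 76 mod 109]
  = -(19/109)    [109 ≡ 5 mod 8 ⇒ (2/109)^2 = +1]
  = -(109/19)    [QR: 109 ≡ 1 mod 4, sign kept]
  = -(14/19)    [109 ≡ 14 mod 19]
  = (7/19)    [19 ≡ 3 mod 8 ⇒ (2/19) = -1]
  = -(19/7)    [QR: both ≡ 3 mod 4, sign flips]
  = -(5/7)    [19 ≡ 5 mod 7]
  = -(7/5)    [QR: 5 ≡ 1 mod 4, sign kept]
  = -(2/5)    [7 ≡ 2 mod 5]
  = (1/5)    [5 ≡ 5 mod 8 ⇒ (2/5) = -1]
  = 1    [(1/5) = 1]
The Legendre symbol is 1, so x^2 ≡ 621 (mod 839) has solution.

yes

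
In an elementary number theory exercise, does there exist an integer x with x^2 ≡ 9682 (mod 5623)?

Reduce the numerator: 9682 ≡ 4059 (mod 5623), so (9682|5623) = (4059|5623).
Both 4059 ≡ 3 and 5623 ≡ 3 (mod 4), so reciprocity gives (4059|5623) = -(5623|4059). Reduce: 5623 ≡ 1564 (mod 4059). Now have -(1564|4059).
Factor out 2: 1564 = 2^2·391. Since 4059 ≡ 3 (mod 8), (2|4059) = -1, and (2|4059)^2 = +1. Now have -(391|4059).
Both 391 ≡ 3 and 4059 ≡ 3 (mod 4), so reciprocity gives (391|4059) = -(4059|391). Reduce: 4059 ≡ 149 (mod 391). Now have (149|391).
149 ≡ 1 (mod 4), so quadratic reciprocity gives (149|391) = (391|149). Reduce: 391 ≡ 93 (mod 149). Now have (93|149).
93 ≡ 1 (mod 4), so quadratic reciprocity gives (93|149) = (149|93). Reduce: 149 ≡ 56 (mod 93). Now have (56|93).
Factor out 2: 56 = 2^3·7. Since 93 ≡ 5 (mod 8), (2|93) = -1, and (2|93)^3 = -1. Now have -(7|93).
93 ≡ 1 (mod 4), so quadratic reciprocity gives (7|93) = (93|7). Reduce: 93 ≡ 2 (mod 7). Now have -(2|7).
Factor out 2: 2 = 2. Since 7 ≡ 7 (mod 8), (2|7) = +1. Now have -(1|7).
(1|7) = 1. Collecting the sign factors: -1.
The Legendre symbol is -1, so x^2 ≡ 9682 (mod 5623) has no solution.

no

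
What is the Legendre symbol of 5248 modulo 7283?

(5248/7283)
  = -(41/7283)    [7283 ≡ 3 mod 8 ⇒ (2/7283)^7 = -1]
  = -(7283/41)    [QR: 41 ≡ 1 mod 4, sign kept]
  = -(26/41)    [7283 ≡ 26 mod 41]
  = -(13/41)    [41 ≡ 1 mod 8 ⇒ (2/41) = +1]
  = -(41/13)    [QR: 13 ≡ 1 mod 4, sign kept]
  = -(2/13)    [41 ≡ 2 mod 13]
  = (1/13)    [13 ≡ 5 mod 8 ⇒ (2/13) = -1]
  = 1    [(1/13) = 1]

1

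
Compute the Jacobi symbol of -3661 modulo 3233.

1

Pull out -1: (-3661 / 3233) = (-1 / 3233)·(3661 / 3233). Since 3233 ≡ 1 (mod 4), (-1 / 3233) = +1. Now have (3661 / 3233).
Reduce the numerator: 3661 ≡ 428 (mod 3233), so (3661 / 3233) = (428 / 3233).
Factor out 2: 428 = 2^2·107. Since 3233 ≡ 1 (mod 8), (2 / 3233) = +1, and (2 / 3233)^2 = +1. Now have (107 / 3233).
3233 ≡ 1 (mod 4), so quadratic reciprocity gives (107 / 3233) = (3233 / 107). Reduce: 3233 ≡ 23 (mod 107). Now have (23 / 107).
Both 23 ≡ 3 and 107 ≡ 3 (mod 4), so reciprocity gives (23 / 107) = -(107 / 23). Reduce: 107 ≡ 15 (mod 23). Now have -(15 / 23).
Both 15 ≡ 3 and 23 ≡ 3 (mod 4), so reciprocity gives (15 / 23) = -(23 / 15). Reduce: 23 ≡ 8 (mod 15). Now have (8 / 15).
Factor out 2: 8 = 2^3. Since 15 ≡ 7 (mod 8), (2 / 15) = +1, and (2 / 15)^3 = +1. Now have (1 / 15).
(1 / 15) = 1. Collecting the sign factors: 1.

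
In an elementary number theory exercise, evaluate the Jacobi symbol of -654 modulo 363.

Pull out -1: (-654/363) = (-1/363)·(654/363). Since 363 ≡ 3 (mod 4), (-1/363) = -1. Now have -(654/363).
Reduce the numerator: 654 ≡ 291 (mod 363), so (654/363) = (291/363).
Both 291 ≡ 3 and 363 ≡ 3 (mod 4), so reciprocity gives (291/363) = -(363/291). Reduce: 363 ≡ 72 (mod 291). Now have (72/291).
Factor out 2: 72 = 2^3·9. Since 291 ≡ 3 (mod 8), (2/291) = -1, and (2/291)^3 = -1. Now have -(9/291).
9 ≡ 1 (mod 4), so quadratic reciprocity gives (9/291) = (291/9). Reduce: 291 ≡ 3 (mod 9). Now have -(3/9).
9 ≡ 1 (mod 4), so quadratic reciprocity gives (3/9) = (9/3). Reduce: 9 ≡ 0 (mod 3). Now have -(0/3).
The numerator is now 0 with denominator 3 > 1: the symbol is 0.

0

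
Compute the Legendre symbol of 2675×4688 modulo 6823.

1

By multiplicativity, (2675·4688/6823) = (2675/6823)·(4688/6823).
First factor (2675/6823):
(2675/6823)
  = -(6823/2675)    [QR: both ≡ 3 mod 4, sign flips]
  = -(1473/2675)    [6823 ≡ 1473 mod 2675]
  = -(2675/1473)    [QR: 1473 ≡ 1 mod 4, sign kept]
  = -(1202/1473)    [2675 ≡ 1202 mod 1473]
  = -(601/1473)    [1473 ≡ 1 mod 8 ⇒ (2/1473) = +1]
  = -(1473/601)    [QR: 601 ≡ 1 mod 4, sign kept]
  = -(271/601)    [1473 ≡ 271 mod 601]
  = -(601/271)    [QR: 601 ≡ 1 mod 4, sign kept]
  = -(59/271)    [601 ≡ 59 mod 271]
  = (271/59)    [QR: both ≡ 3 mod 4, sign flips]
  = (35/59)    [271 ≡ 35 mod 59]
  = -(59/35)    [QR: both ≡ 3 mod 4, sign flips]
  = -(24/35)    [59 ≡ 24 mod 35]
  = (3/35)    [35 ≡ 3 mod 8 ⇒ (2/35)^3 = -1]
  = -(35/3)    [QR: both ≡ 3 mod 4, sign flips]
  = -(2/3)    [35 ≡ 2 mod 3]
  = (1/3)    [3 ≡ 3 mod 8 ⇒ (2/3) = -1]
  = 1    [(1/3) = 1]
Second factor (4688/6823):
(4688/6823)
  = (293/6823)    [6823 ≡ 7 mod 8 ⇒ (2/6823)^4 = +1]
  = (6823/293)    [QR: 293 ≡ 1 mod 4, sign kept]
  = (84/293)    [6823 ≡ 84 mod 293]
  = (21/293)    [293 ≡ 5 mod 8 ⇒ (2/293)^2 = +1]
  = (293/21)    [QR: 21 ≡ 1 mod 4, sign kept]
  = (20/21)    [293 ≡ 20 mod 21]
  = (5/21)    [21 ≡ 5 mod 8 ⇒ (2/21)^2 = +1]
  = (21/5)    [QR: 5 ≡ 1 mod 4, sign kept]
  = (1/5)    [21 ≡ 1 mod 5]
  = 1    [(1/5) = 1]
Product: (1)·(1) = 1.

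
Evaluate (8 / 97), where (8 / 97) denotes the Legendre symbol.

1

(8 / 97)
  = (1 / 97)    [97 ≡ 1 mod 8 ⇒ (2 / 97)^3 = +1]
  = 1    [(1 / 97) = 1]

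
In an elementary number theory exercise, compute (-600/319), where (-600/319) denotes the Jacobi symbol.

Reduce the numerator: -600 ≡ 38 (mod 319), so (-600/319) = (38/319).
Factor out 2: 38 = 2·19. Since 319 ≡ 7 (mod 8), (2/319) = +1. Now have (19/319).
Both 19 ≡ 3 and 319 ≡ 3 (mod 4), so reciprocity gives (19/319) = -(319/19). Reduce: 319 ≡ 15 (mod 19). Now have -(15/19).
Both 15 ≡ 3 and 19 ≡ 3 (mod 4), so reciprocity gives (15/19) = -(19/15). Reduce: 19 ≡ 4 (mod 15). Now have (4/15).
Factor out 2: 4 = 2^2. Since 15 ≡ 7 (mod 8), (2/15) = +1, and (2/15)^2 = +1. Now have (1/15).
(1/15) = 1. Collecting the sign factors: 1.

1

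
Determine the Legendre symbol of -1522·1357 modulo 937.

-1

By multiplicativity, (-1522·1357|937) = (-1522|937)·(1357|937).
First factor (-1522|937):
(-1522|937)
  = (352|937)    [-1522 ≡ 352 mod 937]
  = (11|937)    [937 ≡ 1 mod 8 ⇒ (2|937)^5 = +1]
  = (937|11)    [QR: 937 ≡ 1 mod 4, sign kept]
  = (2|11)    [937 ≡ 2 mod 11]
  = -(1|11)    [11 ≡ 3 mod 8 ⇒ (2|11) = -1]
  = -1    [(1|11) = 1]
Second factor (1357|937):
(1357|937)
  = (420|937)    [1357 ≡ 420 mod 937]
  = (105|937)    [937 ≡ 1 mod 8 ⇒ (2|937)^2 = +1]
  = (937|105)    [QR: 105 ≡ 1 mod 4, sign kept]
  = (97|105)    [937 ≡ 97 mod 105]
  = (105|97)    [QR: 97 ≡ 1 mod 4, sign kept]
  = (8|97)    [105 ≡ 8 mod 97]
  = (1|97)    [97 ≡ 1 mod 8 ⇒ (2|97)^3 = +1]
  = 1    [(1|97) = 1]
Product: (-1)·(1) = -1.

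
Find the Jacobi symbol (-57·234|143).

By multiplicativity, (-57·234|143) = (-57|143)·(234|143).
First factor (-57|143):
Pull out -1: (-57|143) = (-1|143)·(57|143). Since 143 ≡ 3 (mod 4), (-1|143) = -1. Now have -(57|143).
57 ≡ 1 (mod 4), so quadratic reciprocity gives (57|143) = (143|57). Reduce: 143 ≡ 29 (mod 57). Now have -(29|57).
29 ≡ 1 (mod 4), so quadratic reciprocity gives (29|57) = (57|29). Reduce: 57 ≡ 28 (mod 29). Now have -(28|29).
Factor out 2: 28 = 2^2·7. Since 29 ≡ 5 (mod 8), (2|29) = -1, and (2|29)^2 = +1. Now have -(7|29).
29 ≡ 1 (mod 4), so quadratic reciprocity gives (7|29) = (29|7). Reduce: 29 ≡ 1 (mod 7). Now have -(1|7).
(1|7) = 1. Collecting the sign factors: -1.
Second factor (234|143):
Reduce the numerator: 234 ≡ 91 (mod 143), so (234|143) = (91|143).
Both 91 ≡ 3 and 143 ≡ 3 (mod 4), so reciprocity gives (91|143) = -(143|91). Reduce: 143 ≡ 52 (mod 91). Now have -(52|91).
Factor out 2: 52 = 2^2·13. Since 91 ≡ 3 (mod 8), (2|91) = -1, and (2|91)^2 = +1. Now have -(13|91).
13 ≡ 1 (mod 4), so quadratic reciprocity gives (13|91) = (91|13). Reduce: 91 ≡ 0 (mod 13). Now have -(0|13).
The numerator is now 0 with denominator 13 > 1: the symbol is 0.
Product: (-1)·(0) = 0.

0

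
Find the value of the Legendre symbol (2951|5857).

-1

5857 ≡ 1 (mod 4), so quadratic reciprocity gives (2951|5857) = (5857|2951). Reduce: 5857 ≡ 2906 (mod 2951). Now have (2906|2951).
Factor out 2: 2906 = 2·1453. Since 2951 ≡ 7 (mod 8), (2|2951) = +1. Now have (1453|2951).
1453 ≡ 1 (mod 4), so quadratic reciprocity gives (1453|2951) = (2951|1453). Reduce: 2951 ≡ 45 (mod 1453). Now have (45|1453).
45 ≡ 1 (mod 4), so quadratic reciprocity gives (45|1453) = (1453|45). Reduce: 1453 ≡ 13 (mod 45). Now have (13|45).
13 ≡ 1 (mod 4), so quadratic reciprocity gives (13|45) = (45|13). Reduce: 45 ≡ 6 (mod 13). Now have (6|13).
Factor out 2: 6 = 2·3. Since 13 ≡ 5 (mod 8), (2|13) = -1. Now have -(3|13).
13 ≡ 1 (mod 4), so quadratic reciprocity gives (3|13) = (13|3). Reduce: 13 ≡ 1 (mod 3). Now have -(1|3).
(1|3) = 1. Collecting the sign factors: -1.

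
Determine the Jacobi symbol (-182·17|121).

1

By multiplicativity, (-182·17|121) = (-182|121)·(17|121).
First factor (-182|121):
Pull out -1: (-182|121) = (-1|121)·(182|121). Since 121 ≡ 1 (mod 4), (-1|121) = +1. Now have (182|121).
Reduce the numerator: 182 ≡ 61 (mod 121), so (182|121) = (61|121).
61 ≡ 1 (mod 4), so quadratic reciprocity gives (61|121) = (121|61). Reduce: 121 ≡ 60 (mod 61). Now have (60|61).
Factor out 2: 60 = 2^2·15. Since 61 ≡ 5 (mod 8), (2|61) = -1, and (2|61)^2 = +1. Now have (15|61).
61 ≡ 1 (mod 4), so quadratic reciprocity gives (15|61) = (61|15). Reduce: 61 ≡ 1 (mod 15). Now have (1|15).
(1|15) = 1. Collecting the sign factors: 1.
Second factor (17|121):
17 ≡ 1 (mod 4), so quadratic reciprocity gives (17|121) = (121|17). Reduce: 121 ≡ 2 (mod 17). Now have (2|17).
Factor out 2: 2 = 2. Since 17 ≡ 1 (mod 8), (2|17) = +1. Now have (1|17).
(1|17) = 1. Collecting the sign factors: 1.
Product: (1)·(1) = 1.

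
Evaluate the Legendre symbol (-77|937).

1

(-77|937)
  = (860|937)    [-77 ≡ 860 mod 937]
  = (215|937)    [937 ≡ 1 mod 8 ⇒ (2|937)^2 = +1]
  = (937|215)    [QR: 937 ≡ 1 mod 4, sign kept]
  = (77|215)    [937 ≡ 77 mod 215]
  = (215|77)    [QR: 77 ≡ 1 mod 4, sign kept]
  = (61|77)    [215 ≡ 61 mod 77]
  = (77|61)    [QR: 61 ≡ 1 mod 4, sign kept]
  = (16|61)    [77 ≡ 16 mod 61]
  = (1|61)    [61 ≡ 5 mod 8 ⇒ (2|61)^4 = +1]
  = 1    [(1|61) = 1]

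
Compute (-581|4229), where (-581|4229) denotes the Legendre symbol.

Reduce the numerator: -581 ≡ 3648 (mod 4229), so (-581|4229) = (3648|4229).
Factor out 2: 3648 = 2^6·57. Since 4229 ≡ 5 (mod 8), (2|4229) = -1, and (2|4229)^6 = +1. Now have (57|4229).
57 ≡ 1 (mod 4), so quadratic reciprocity gives (57|4229) = (4229|57). Reduce: 4229 ≡ 11 (mod 57). Now have (11|57).
57 ≡ 1 (mod 4), so quadratic reciprocity gives (11|57) = (57|11). Reduce: 57 ≡ 2 (mod 11). Now have (2|11).
Factor out 2: 2 = 2. Since 11 ≡ 3 (mod 8), (2|11) = -1. Now have -(1|11).
(1|11) = 1. Collecting the sign factors: -1.

-1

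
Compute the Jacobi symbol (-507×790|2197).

By multiplicativity, (-507·790|2197) = (-507|2197)·(790|2197).
First factor (-507|2197):
Reduce the numerator: -507 ≡ 1690 (mod 2197), so (-507|2197) = (1690|2197).
Factor out 2: 1690 = 2·845. Since 2197 ≡ 5 (mod 8), (2|2197) = -1. Now have -(845|2197).
845 ≡ 1 (mod 4), so quadratic reciprocity gives (845|2197) = (2197|845). Reduce: 2197 ≡ 507 (mod 845). Now have -(507|845).
845 ≡ 1 (mod 4), so quadratic reciprocity gives (507|845) = (845|507). Reduce: 845 ≡ 338 (mod 507). Now have -(338|507).
Factor out 2: 338 = 2·169. Since 507 ≡ 3 (mod 8), (2|507) = -1. Now have (169|507).
169 ≡ 1 (mod 4), so quadratic reciprocity gives (169|507) = (507|169). Reduce: 507 ≡ 0 (mod 169). Now have (0|169).
The numerator is now 0 with denominator 169 > 1: the symbol is 0.
Second factor (790|2197):
Factor out 2: 790 = 2·395. Since 2197 ≡ 5 (mod 8), (2|2197) = -1. Now have -(395|2197).
2197 ≡ 1 (mod 4), so quadratic reciprocity gives (395|2197) = (2197|395). Reduce: 2197 ≡ 222 (mod 395). Now have -(222|395).
Factor out 2: 222 = 2·111. Since 395 ≡ 3 (mod 8), (2|395) = -1. Now have (111|395).
Both 111 ≡ 3 and 395 ≡ 3 (mod 4), so reciprocity gives (111|395) = -(395|111). Reduce: 395 ≡ 62 (mod 111). Now have -(62|111).
Factor out 2: 62 = 2·31. Since 111 ≡ 7 (mod 8), (2|111) = +1. Now have -(31|111).
Both 31 ≡ 3 and 111 ≡ 3 (mod 4), so reciprocity gives (31|111) = -(111|31). Reduce: 111 ≡ 18 (mod 31). Now have (18|31).
Factor out 2: 18 = 2·9. Since 31 ≡ 7 (mod 8), (2|31) = +1. Now have (9|31).
9 ≡ 1 (mod 4), so quadratic reciprocity gives (9|31) = (31|9). Reduce: 31 ≡ 4 (mod 9). Now have (4|9).
Factor out 2: 4 = 2^2. Since 9 ≡ 1 (mod 8), (2|9) = +1, and (2|9)^2 = +1. Now have (1|9).
(1|9) = 1. Collecting the sign factors: 1.
Product: (0)·(1) = 0.

0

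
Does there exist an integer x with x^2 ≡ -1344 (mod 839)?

no

(-1344/839)
  = -(1344/839)    [839 ≡ 3 mod 4 ⇒ (-1/839) = -1]
  = -(505/839)    [1344 ≡ 505 mod 839]
  = -(839/505)    [QR: 505 ≡ 1 mod 4, sign kept]
  = -(334/505)    [839 ≡ 334 mod 505]
  = -(167/505)    [505 ≡ 1 mod 8 ⇒ (2/505) = +1]
  = -(505/167)    [QR: 505 ≡ 1 mod 4, sign kept]
  = -(4/167)    [505 ≡ 4 mod 167]
  = -(1/167)    [167 ≡ 7 mod 8 ⇒ (2/167)^2 = +1]
  = -1    [(1/167) = 1]
(-1344/839) = -1, and 839 is prime, so -1344 is not a quadratic residue mod 839.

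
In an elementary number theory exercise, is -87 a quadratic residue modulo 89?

yes

Pull out -1: (-87/89) = (-1/89)·(87/89). Since 89 ≡ 1 (mod 4), (-1/89) = +1. Now have (87/89).
89 ≡ 1 (mod 4), so quadratic reciprocity gives (87/89) = (89/87). Reduce: 89 ≡ 2 (mod 87). Now have (2/87).
Factor out 2: 2 = 2. Since 87 ≡ 7 (mod 8), (2/87) = +1. Now have (1/87).
(1/87) = 1. Collecting the sign factors: 1.
The Legendre symbol is 1, so x^2 ≡ -87 (mod 89) has solution.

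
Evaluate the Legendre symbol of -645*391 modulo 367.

-1

By multiplicativity, (-645·391/367) = (-645/367)·(391/367).
First factor (-645/367):
Pull out -1: (-645/367) = (-1/367)·(645/367). Since 367 ≡ 3 (mod 4), (-1/367) = -1. Now have -(645/367).
Reduce the numerator: 645 ≡ 278 (mod 367), so (645/367) = (278/367).
Factor out 2: 278 = 2·139. Since 367 ≡ 7 (mod 8), (2/367) = +1. Now have -(139/367).
Both 139 ≡ 3 and 367 ≡ 3 (mod 4), so reciprocity gives (139/367) = -(367/139). Reduce: 367 ≡ 89 (mod 139). Now have (89/139).
89 ≡ 1 (mod 4), so quadratic reciprocity gives (89/139) = (139/89). Reduce: 139 ≡ 50 (mod 89). Now have (50/89).
Factor out 2: 50 = 2·25. Since 89 ≡ 1 (mod 8), (2/89) = +1. Now have (25/89).
25 ≡ 1 (mod 4), so quadratic reciprocity gives (25/89) = (89/25). Reduce: 89 ≡ 14 (mod 25). Now have (14/25).
Factor out 2: 14 = 2·7. Since 25 ≡ 1 (mod 8), (2/25) = +1. Now have (7/25).
25 ≡ 1 (mod 4), so quadratic reciprocity gives (7/25) = (25/7). Reduce: 25 ≡ 4 (mod 7). Now have (4/7).
Factor out 2: 4 = 2^2. Since 7 ≡ 7 (mod 8), (2/7) = +1, and (2/7)^2 = +1. Now have (1/7).
(1/7) = 1. Collecting the sign factors: 1.
Second factor (391/367):
Reduce the numerator: 391 ≡ 24 (mod 367), so (391/367) = (24/367).
Factor out 2: 24 = 2^3·3. Since 367 ≡ 7 (mod 8), (2/367) = +1, and (2/367)^3 = +1. Now have (3/367).
Both 3 ≡ 3 and 367 ≡ 3 (mod 4), so reciprocity gives (3/367) = -(367/3). Reduce: 367 ≡ 1 (mod 3). Now have -(1/3).
(1/3) = 1. Collecting the sign factors: -1.
Product: (1)·(-1) = -1.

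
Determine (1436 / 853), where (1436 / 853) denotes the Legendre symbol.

1

(1436 / 853)
  = (583 / 853)    [1436 ≡ 583 mod 853]
  = (853 / 583)    [QR: 853 ≡ 1 mod 4, sign kept]
  = (270 / 583)    [853 ≡ 270 mod 583]
  = (135 / 583)    [583 ≡ 7 mod 8 ⇒ (2 / 583) = +1]
  = -(583 / 135)    [QR: both ≡ 3 mod 4, sign flips]
  = -(43 / 135)    [583 ≡ 43 mod 135]
  = (135 / 43)    [QR: both ≡ 3 mod 4, sign flips]
  = (6 / 43)    [135 ≡ 6 mod 43]
  = -(3 / 43)    [43 ≡ 3 mod 8 ⇒ (2 / 43) = -1]
  = (43 / 3)    [QR: both ≡ 3 mod 4, sign flips]
  = (1 / 3)    [43 ≡ 1 mod 3]
  = 1    [(1 / 3) = 1]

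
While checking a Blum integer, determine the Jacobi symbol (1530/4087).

1

(1530/4087)
  = (765/4087)    [4087 ≡ 7 mod 8 ⇒ (2/4087) = +1]
  = (4087/765)    [QR: 765 ≡ 1 mod 4, sign kept]
  = (262/765)    [4087 ≡ 262 mod 765]
  = -(131/765)    [765 ≡ 5 mod 8 ⇒ (2/765) = -1]
  = -(765/131)    [QR: 765 ≡ 1 mod 4, sign kept]
  = -(110/131)    [765 ≡ 110 mod 131]
  = (55/131)    [131 ≡ 3 mod 8 ⇒ (2/131) = -1]
  = -(131/55)    [QR: both ≡ 3 mod 4, sign flips]
  = -(21/55)    [131 ≡ 21 mod 55]
  = -(55/21)    [QR: 21 ≡ 1 mod 4, sign kept]
  = -(13/21)    [55 ≡ 13 mod 21]
  = -(21/13)    [QR: 13 ≡ 1 mod 4, sign kept]
  = -(8/13)    [21 ≡ 8 mod 13]
  = (1/13)    [13 ≡ 5 mod 8 ⇒ (2/13)^3 = -1]
  = 1    [(1/13) = 1]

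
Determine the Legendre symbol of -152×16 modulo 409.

By multiplicativity, (-152·16 / 409) = (-152 / 409)·(16 / 409).
First factor (-152 / 409):
(-152 / 409)
  = (152 / 409)    [409 ≡ 1 mod 4 ⇒ (-1 / 409) = +1]
  = (19 / 409)    [409 ≡ 1 mod 8 ⇒ (2 / 409)^3 = +1]
  = (409 / 19)    [QR: 409 ≡ 1 mod 4, sign kept]
  = (10 / 19)    [409 ≡ 10 mod 19]
  = -(5 / 19)    [19 ≡ 3 mod 8 ⇒ (2 / 19) = -1]
  = -(19 / 5)    [QR: 5 ≡ 1 mod 4, sign kept]
  = -(4 / 5)    [19 ≡ 4 mod 5]
  = -(1 / 5)    [5 ≡ 5 mod 8 ⇒ (2 / 5)^2 = +1]
  = -1    [(1 / 5) = 1]
Second factor (16 / 409):
(16 / 409)
  = (1 / 409)    [409 ≡ 1 mod 8 ⇒ (2 / 409)^4 = +1]
  = 1    [(1 / 409) = 1]
Product: (-1)·(1) = -1.

-1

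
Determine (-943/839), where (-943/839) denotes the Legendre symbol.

1

(-943/839)
  = (735/839)    [-943 ≡ 735 mod 839]
  = -(839/735)    [QR: both ≡ 3 mod 4, sign flips]
  = -(104/735)    [839 ≡ 104 mod 735]
  = -(13/735)    [735 ≡ 7 mod 8 ⇒ (2/735)^3 = +1]
  = -(735/13)    [QR: 13 ≡ 1 mod 4, sign kept]
  = -(7/13)    [735 ≡ 7 mod 13]
  = -(13/7)    [QR: 13 ≡ 1 mod 4, sign kept]
  = -(6/7)    [13 ≡ 6 mod 7]
  = -(3/7)    [7 ≡ 7 mod 8 ⇒ (2/7) = +1]
  = (7/3)    [QR: both ≡ 3 mod 4, sign flips]
  = (1/3)    [7 ≡ 1 mod 3]
  = 1    [(1/3) = 1]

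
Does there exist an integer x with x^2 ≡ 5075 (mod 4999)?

yes

(5075/4999)
  = (76/4999)    [5075 ≡ 76 mod 4999]
  = (19/4999)    [4999 ≡ 7 mod 8 ⇒ (2/4999)^2 = +1]
  = -(4999/19)    [QR: both ≡ 3 mod 4, sign flips]
  = -(2/19)    [4999 ≡ 2 mod 19]
  = (1/19)    [19 ≡ 3 mod 8 ⇒ (2/19) = -1]
  = 1    [(1/19) = 1]
The Legendre symbol is 1, so x^2 ≡ 5075 (mod 4999) has solution.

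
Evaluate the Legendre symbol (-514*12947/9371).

By multiplicativity, (-514·12947/9371) = (-514/9371)·(12947/9371).
First factor (-514/9371):
Reduce the numerator: -514 ≡ 8857 (mod 9371), so (-514/9371) = (8857/9371).
8857 ≡ 1 (mod 4), so quadratic reciprocity gives (8857/9371) = (9371/8857). Reduce: 9371 ≡ 514 (mod 8857). Now have (514/8857).
Factor out 2: 514 = 2·257. Since 8857 ≡ 1 (mod 8), (2/8857) = +1. Now have (257/8857).
257 ≡ 1 (mod 4), so quadratic reciprocity gives (257/8857) = (8857/257). Reduce: 8857 ≡ 119 (mod 257). Now have (119/257).
257 ≡ 1 (mod 4), so quadratic reciprocity gives (119/257) = (257/119). Reduce: 257 ≡ 19 (mod 119). Now have (19/119).
Both 19 ≡ 3 and 119 ≡ 3 (mod 4), so reciprocity gives (19/119) = -(119/19). Reduce: 119 ≡ 5 (mod 19). Now have -(5/19).
5 ≡ 1 (mod 4), so quadratic reciprocity gives (5/19) = (19/5). Reduce: 19 ≡ 4 (mod 5). Now have -(4/5).
Factor out 2: 4 = 2^2. Since 5 ≡ 5 (mod 8), (2/5) = -1, and (2/5)^2 = +1. Now have -(1/5).
(1/5) = 1. Collecting the sign factors: -1.
Second factor (12947/9371):
Reduce the numerator: 12947 ≡ 3576 (mod 9371), so (12947/9371) = (3576/9371).
Factor out 2: 3576 = 2^3·447. Since 9371 ≡ 3 (mod 8), (2/9371) = -1, and (2/9371)^3 = -1. Now have -(447/9371).
Both 447 ≡ 3 and 9371 ≡ 3 (mod 4), so reciprocity gives (447/9371) = -(9371/447). Reduce: 9371 ≡ 431 (mod 447). Now have (431/447).
Both 431 ≡ 3 and 447 ≡ 3 (mod 4), so reciprocity gives (431/447) = -(447/431). Reduce: 447 ≡ 16 (mod 431). Now have -(16/431).
Factor out 2: 16 = 2^4. Since 431 ≡ 7 (mod 8), (2/431) = +1, and (2/431)^4 = +1. Now have -(1/431).
(1/431) = 1. Collecting the sign factors: -1.
Product: (-1)·(-1) = 1.

1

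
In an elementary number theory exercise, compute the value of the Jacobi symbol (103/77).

Reduce the numerator: 103 ≡ 26 (mod 77), so (103/77) = (26/77).
Factor out 2: 26 = 2·13. Since 77 ≡ 5 (mod 8), (2/77) = -1. Now have -(13/77).
13 ≡ 1 (mod 4), so quadratic reciprocity gives (13/77) = (77/13). Reduce: 77 ≡ 12 (mod 13). Now have -(12/13).
Factor out 2: 12 = 2^2·3. Since 13 ≡ 5 (mod 8), (2/13) = -1, and (2/13)^2 = +1. Now have -(3/13).
13 ≡ 1 (mod 4), so quadratic reciprocity gives (3/13) = (13/3). Reduce: 13 ≡ 1 (mod 3). Now have -(1/3).
(1/3) = 1. Collecting the sign factors: -1.

-1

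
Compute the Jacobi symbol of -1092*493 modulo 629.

By multiplicativity, (-1092·493/629) = (-1092/629)·(493/629).
First factor (-1092/629):
Pull out -1: (-1092/629) = (-1/629)·(1092/629). Since 629 ≡ 1 (mod 4), (-1/629) = +1. Now have (1092/629).
Reduce the numerator: 1092 ≡ 463 (mod 629), so (1092/629) = (463/629).
629 ≡ 1 (mod 4), so quadratic reciprocity gives (463/629) = (629/463). Reduce: 629 ≡ 166 (mod 463). Now have (166/463).
Factor out 2: 166 = 2·83. Since 463 ≡ 7 (mod 8), (2/463) = +1. Now have (83/463).
Both 83 ≡ 3 and 463 ≡ 3 (mod 4), so reciprocity gives (83/463) = -(463/83). Reduce: 463 ≡ 48 (mod 83). Now have -(48/83).
Factor out 2: 48 = 2^4·3. Since 83 ≡ 3 (mod 8), (2/83) = -1, and (2/83)^4 = +1. Now have -(3/83).
Both 3 ≡ 3 and 83 ≡ 3 (mod 4), so reciprocity gives (3/83) = -(83/3). Reduce: 83 ≡ 2 (mod 3). Now have (2/3).
Factor out 2: 2 = 2. Since 3 ≡ 3 (mod 8), (2/3) = -1. Now have -(1/3).
(1/3) = 1. Collecting the sign factors: -1.
Second factor (493/629):
493 ≡ 1 (mod 4), so quadratic reciprocity gives (493/629) = (629/493). Reduce: 629 ≡ 136 (mod 493). Now have (136/493).
Factor out 2: 136 = 2^3·17. Since 493 ≡ 5 (mod 8), (2/493) = -1, and (2/493)^3 = -1. Now have -(17/493).
17 ≡ 1 (mod 4), so quadratic reciprocity gives (17/493) = (493/17). Reduce: 493 ≡ 0 (mod 17). Now have -(0/17).
The numerator is now 0 with denominator 17 > 1: the symbol is 0.
Product: (-1)·(0) = 0.

0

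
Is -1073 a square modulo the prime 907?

no

Pull out -1: (-1073/907) = (-1/907)·(1073/907). Since 907 ≡ 3 (mod 4), (-1/907) = -1. Now have -(1073/907).
Reduce the numerator: 1073 ≡ 166 (mod 907), so (1073/907) = (166/907).
Factor out 2: 166 = 2·83. Since 907 ≡ 3 (mod 8), (2/907) = -1. Now have (83/907).
Both 83 ≡ 3 and 907 ≡ 3 (mod 4), so reciprocity gives (83/907) = -(907/83). Reduce: 907 ≡ 77 (mod 83). Now have -(77/83).
77 ≡ 1 (mod 4), so quadratic reciprocity gives (77/83) = (83/77). Reduce: 83 ≡ 6 (mod 77). Now have -(6/77).
Factor out 2: 6 = 2·3. Since 77 ≡ 5 (mod 8), (2/77) = -1. Now have (3/77).
77 ≡ 1 (mod 4), so quadratic reciprocity gives (3/77) = (77/3). Reduce: 77 ≡ 2 (mod 3). Now have (2/3).
Factor out 2: 2 = 2. Since 3 ≡ 3 (mod 8), (2/3) = -1. Now have -(1/3).
(1/3) = 1. Collecting the sign factors: -1.
(-1073/907) = -1, and 907 is prime, so -1073 is not a quadratic residue mod 907.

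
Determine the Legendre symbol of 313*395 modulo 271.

-1

By multiplicativity, (313·395 / 271) = (313 / 271)·(395 / 271).
First factor (313 / 271):
(313 / 271)
  = (42 / 271)    [313 ≡ 42 mod 271]
  = (21 / 271)    [271 ≡ 7 mod 8 ⇒ (2 / 271) = +1]
  = (271 / 21)    [QR: 21 ≡ 1 mod 4, sign kept]
  = (19 / 21)    [271 ≡ 19 mod 21]
  = (21 / 19)    [QR: 21 ≡ 1 mod 4, sign kept]
  = (2 / 19)    [21 ≡ 2 mod 19]
  = -(1 / 19)    [19 ≡ 3 mod 8 ⇒ (2 / 19) = -1]
  = -1    [(1 / 19) = 1]
Second factor (395 / 271):
(395 / 271)
  = (124 / 271)    [395 ≡ 124 mod 271]
  = (31 / 271)    [271 ≡ 7 mod 8 ⇒ (2 / 271)^2 = +1]
  = -(271 / 31)    [QR: both ≡ 3 mod 4, sign flips]
  = -(23 / 31)    [271 ≡ 23 mod 31]
  = (31 / 23)    [QR: both ≡ 3 mod 4, sign flips]
  = (8 / 23)    [31 ≡ 8 mod 23]
  = (1 / 23)    [23 ≡ 7 mod 8 ⇒ (2 / 23)^3 = +1]
  = 1    [(1 / 23) = 1]
Product: (-1)·(1) = -1.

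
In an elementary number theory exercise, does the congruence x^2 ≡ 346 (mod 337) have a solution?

yes

Reduce the numerator: 346 ≡ 9 (mod 337), so (346|337) = (9|337).
9 ≡ 1 (mod 4), so quadratic reciprocity gives (9|337) = (337|9). Reduce: 337 ≡ 4 (mod 9). Now have (4|9).
Factor out 2: 4 = 2^2. Since 9 ≡ 1 (mod 8), (2|9) = +1, and (2|9)^2 = +1. Now have (1|9).
(1|9) = 1. Collecting the sign factors: 1.
(346|337) = 1, and 337 is prime, so 346 is a quadratic residue mod 337.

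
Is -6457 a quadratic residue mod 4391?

no

(-6457/4391)
  = -(6457/4391)    [4391 ≡ 3 mod 4 ⇒ (-1/4391) = -1]
  = -(2066/4391)    [6457 ≡ 2066 mod 4391]
  = -(1033/4391)    [4391 ≡ 7 mod 8 ⇒ (2/4391) = +1]
  = -(4391/1033)    [QR: 1033 ≡ 1 mod 4, sign kept]
  = -(259/1033)    [4391 ≡ 259 mod 1033]
  = -(1033/259)    [QR: 1033 ≡ 1 mod 4, sign kept]
  = -(256/259)    [1033 ≡ 256 mod 259]
  = -(1/259)    [259 ≡ 3 mod 8 ⇒ (2/259)^8 = +1]
  = -1    [(1/259) = 1]
(-6457/4391) = -1, and 4391 is prime, so -6457 is not a quadratic residue mod 4391.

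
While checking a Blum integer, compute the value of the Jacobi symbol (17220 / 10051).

(17220 / 10051)
  = (7169 / 10051)    [17220 ≡ 7169 mod 10051]
  = (10051 / 7169)    [QR: 7169 ≡ 1 mod 4, sign kept]
  = (2882 / 7169)    [10051 ≡ 2882 mod 7169]
  = (1441 / 7169)    [7169 ≡ 1 mod 8 ⇒ (2 / 7169) = +1]
  = (7169 / 1441)    [QR: 1441 ≡ 1 mod 4, sign kept]
  = (1405 / 1441)    [7169 ≡ 1405 mod 1441]
  = (1441 / 1405)    [QR: 1405 ≡ 1 mod 4, sign kept]
  = (36 / 1405)    [1441 ≡ 36 mod 1405]
  = (9 / 1405)    [1405 ≡ 5 mod 8 ⇒ (2 / 1405)^2 = +1]
  = (1405 / 9)    [QR: 9 ≡ 1 mod 4, sign kept]
  = (1 / 9)    [1405 ≡ 1 mod 9]
  = 1    [(1 / 9) = 1]

1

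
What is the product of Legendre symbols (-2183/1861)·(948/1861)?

-1

By multiplicativity, (-2183·948/1861) = (-2183/1861)·(948/1861).
First factor (-2183/1861):
(-2183/1861)
  = (1539/1861)    [-2183 ≡ 1539 mod 1861]
  = (1861/1539)    [QR: 1861 ≡ 1 mod 4, sign kept]
  = (322/1539)    [1861 ≡ 322 mod 1539]
  = -(161/1539)    [1539 ≡ 3 mod 8 ⇒ (2/1539) = -1]
  = -(1539/161)    [QR: 161 ≡ 1 mod 4, sign kept]
  = -(90/161)    [1539 ≡ 90 mod 161]
  = -(45/161)    [161 ≡ 1 mod 8 ⇒ (2/161) = +1]
  = -(161/45)    [QR: 45 ≡ 1 mod 4, sign kept]
  = -(26/45)    [161 ≡ 26 mod 45]
  = (13/45)    [45 ≡ 5 mod 8 ⇒ (2/45) = -1]
  = (45/13)    [QR: 13 ≡ 1 mod 4, sign kept]
  = (6/13)    [45 ≡ 6 mod 13]
  = -(3/13)    [13 ≡ 5 mod 8 ⇒ (2/13) = -1]
  = -(13/3)    [QR: 13 ≡ 1 mod 4, sign kept]
  = -(1/3)    [13 ≡ 1 mod 3]
  = -1    [(1/3) = 1]
Second factor (948/1861):
(948/1861)
  = (237/1861)    [1861 ≡ 5 mod 8 ⇒ (2/1861)^2 = +1]
  = (1861/237)    [QR: 237 ≡ 1 mod 4, sign kept]
  = (202/237)    [1861 ≡ 202 mod 237]
  = -(101/237)    [237 ≡ 5 mod 8 ⇒ (2/237) = -1]
  = -(237/101)    [QR: 101 ≡ 1 mod 4, sign kept]
  = -(35/101)    [237 ≡ 35 mod 101]
  = -(101/35)    [QR: 101 ≡ 1 mod 4, sign kept]
  = -(31/35)    [101 ≡ 31 mod 35]
  = (35/31)    [QR: both ≡ 3 mod 4, sign flips]
  = (4/31)    [35 ≡ 4 mod 31]
  = (1/31)    [31 ≡ 7 mod 8 ⇒ (2/31)^2 = +1]
  = 1    [(1/31) = 1]
Product: (-1)·(1) = -1.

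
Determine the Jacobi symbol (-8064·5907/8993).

By multiplicativity, (-8064·5907/8993) = (-8064/8993)·(5907/8993).
First factor (-8064/8993):
(-8064/8993)
  = (8064/8993)    [8993 ≡ 1 mod 4 ⇒ (-1/8993) = +1]
  = (63/8993)    [8993 ≡ 1 mod 8 ⇒ (2/8993)^7 = +1]
  = (8993/63)    [QR: 8993 ≡ 1 mod 4, sign kept]
  = (47/63)    [8993 ≡ 47 mod 63]
  = -(63/47)    [QR: both ≡ 3 mod 4, sign flips]
  = -(16/47)    [63 ≡ 16 mod 47]
  = -(1/47)    [47 ≡ 7 mod 8 ⇒ (2/47)^4 = +1]
  = -1    [(1/47) = 1]
Second factor (5907/8993):
(5907/8993)
  = (8993/5907)    [QR: 8993 ≡ 1 mod 4, sign kept]
  = (3086/5907)    [8993 ≡ 3086 mod 5907]
  = -(1543/5907)    [5907 ≡ 3 mod 8 ⇒ (2/5907) = -1]
  = (5907/1543)    [QR: both ≡ 3 mod 4, sign flips]
  = (1278/1543)    [5907 ≡ 1278 mod 1543]
  = (639/1543)    [1543 ≡ 7 mod 8 ⇒ (2/1543) = +1]
  = -(1543/639)    [QR: both ≡ 3 mod 4, sign flips]
  = -(265/639)    [1543 ≡ 265 mod 639]
  = -(639/265)    [QR: 265 ≡ 1 mod 4, sign kept]
  = -(109/265)    [639 ≡ 109 mod 265]
  = -(265/109)    [QR: 109 ≡ 1 mod 4, sign kept]
  = -(47/109)    [265 ≡ 47 mod 109]
  = -(109/47)    [QR: 109 ≡ 1 mod 4, sign kept]
  = -(15/47)    [109 ≡ 15 mod 47]
  = (47/15)    [QR: both ≡ 3 mod 4, sign flips]
  = (2/15)    [47 ≡ 2 mod 15]
  = (1/15)    [15 ≡ 7 mod 8 ⇒ (2/15) = +1]
  = 1    [(1/15) = 1]
Product: (-1)·(1) = -1.

-1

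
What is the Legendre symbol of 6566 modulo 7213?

Factor out 2: 6566 = 2·3283. Since 7213 ≡ 5 (mod 8), (2/7213) = -1. Now have -(3283/7213).
7213 ≡ 1 (mod 4), so quadratic reciprocity gives (3283/7213) = (7213/3283). Reduce: 7213 ≡ 647 (mod 3283). Now have -(647/3283).
Both 647 ≡ 3 and 3283 ≡ 3 (mod 4), so reciprocity gives (647/3283) = -(3283/647). Reduce: 3283 ≡ 48 (mod 647). Now have (48/647).
Factor out 2: 48 = 2^4·3. Since 647 ≡ 7 (mod 8), (2/647) = +1, and (2/647)^4 = +1. Now have (3/647).
Both 3 ≡ 3 and 647 ≡ 3 (mod 4), so reciprocity gives (3/647) = -(647/3). Reduce: 647 ≡ 2 (mod 3). Now have -(2/3).
Factor out 2: 2 = 2. Since 3 ≡ 3 (mod 8), (2/3) = -1. Now have (1/3).
(1/3) = 1. Collecting the sign factors: 1.

1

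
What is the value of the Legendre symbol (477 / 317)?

1

Reduce the numerator: 477 ≡ 160 (mod 317), so (477 / 317) = (160 / 317).
Factor out 2: 160 = 2^5·5. Since 317 ≡ 5 (mod 8), (2 / 317) = -1, and (2 / 317)^5 = -1. Now have -(5 / 317).
5 ≡ 1 (mod 4), so quadratic reciprocity gives (5 / 317) = (317 / 5). Reduce: 317 ≡ 2 (mod 5). Now have -(2 / 5).
Factor out 2: 2 = 2. Since 5 ≡ 5 (mod 8), (2 / 5) = -1. Now have (1 / 5).
(1 / 5) = 1. Collecting the sign factors: 1.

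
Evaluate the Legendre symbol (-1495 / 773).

Pull out -1: (-1495 / 773) = (-1 / 773)·(1495 / 773). Since 773 ≡ 1 (mod 4), (-1 / 773) = +1. Now have (1495 / 773).
Reduce the numerator: 1495 ≡ 722 (mod 773), so (1495 / 773) = (722 / 773).
Factor out 2: 722 = 2·361. Since 773 ≡ 5 (mod 8), (2 / 773) = -1. Now have -(361 / 773).
361 ≡ 1 (mod 4), so quadratic reciprocity gives (361 / 773) = (773 / 361). Reduce: 773 ≡ 51 (mod 361). Now have -(51 / 361).
361 ≡ 1 (mod 4), so quadratic reciprocity gives (51 / 361) = (361 / 51). Reduce: 361 ≡ 4 (mod 51). Now have -(4 / 51).
Factor out 2: 4 = 2^2. Since 51 ≡ 3 (mod 8), (2 / 51) = -1, and (2 / 51)^2 = +1. Now have -(1 / 51).
(1 / 51) = 1. Collecting the sign factors: -1.

-1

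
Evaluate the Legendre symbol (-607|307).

Reduce the numerator: -607 ≡ 7 (mod 307), so (-607|307) = (7|307).
Both 7 ≡ 3 and 307 ≡ 3 (mod 4), so reciprocity gives (7|307) = -(307|7). Reduce: 307 ≡ 6 (mod 7). Now have -(6|7).
Factor out 2: 6 = 2·3. Since 7 ≡ 7 (mod 8), (2|7) = +1. Now have -(3|7).
Both 3 ≡ 3 and 7 ≡ 3 (mod 4), so reciprocity gives (3|7) = -(7|3). Reduce: 7 ≡ 1 (mod 3). Now have (1|3).
(1|3) = 1. Collecting the sign factors: 1.

1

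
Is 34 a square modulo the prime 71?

no

Factor out 2: 34 = 2·17. Since 71 ≡ 7 (mod 8), (2/71) = +1. Now have (17/71).
17 ≡ 1 (mod 4), so quadratic reciprocity gives (17/71) = (71/17). Reduce: 71 ≡ 3 (mod 17). Now have (3/17).
17 ≡ 1 (mod 4), so quadratic reciprocity gives (3/17) = (17/3). Reduce: 17 ≡ 2 (mod 3). Now have (2/3).
Factor out 2: 2 = 2. Since 3 ≡ 3 (mod 8), (2/3) = -1. Now have -(1/3).
(1/3) = 1. Collecting the sign factors: -1.
(34/71) = -1, and 71 is prime, so 34 is not a quadratic residue mod 71.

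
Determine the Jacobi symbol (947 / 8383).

1

(947 / 8383)
  = -(8383 / 947)    [QR: both ≡ 3 mod 4, sign flips]
  = -(807 / 947)    [8383 ≡ 807 mod 947]
  = (947 / 807)    [QR: both ≡ 3 mod 4, sign flips]
  = (140 / 807)    [947 ≡ 140 mod 807]
  = (35 / 807)    [807 ≡ 7 mod 8 ⇒ (2 / 807)^2 = +1]
  = -(807 / 35)    [QR: both ≡ 3 mod 4, sign flips]
  = -(2 / 35)    [807 ≡ 2 mod 35]
  = (1 / 35)    [35 ≡ 3 mod 8 ⇒ (2 / 35) = -1]
  = 1    [(1 / 35) = 1]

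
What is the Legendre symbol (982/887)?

-1

(982/887)
  = (95/887)    [982 ≡ 95 mod 887]
  = -(887/95)    [QR: both ≡ 3 mod 4, sign flips]
  = -(32/95)    [887 ≡ 32 mod 95]
  = -(1/95)    [95 ≡ 7 mod 8 ⇒ (2/95)^5 = +1]
  = -1    [(1/95) = 1]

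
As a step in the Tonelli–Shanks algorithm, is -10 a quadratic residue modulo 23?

Pull out -1: (-10/23) = (-1/23)·(10/23). Since 23 ≡ 3 (mod 4), (-1/23) = -1. Now have -(10/23).
Factor out 2: 10 = 2·5. Since 23 ≡ 7 (mod 8), (2/23) = +1. Now have -(5/23).
5 ≡ 1 (mod 4), so quadratic reciprocity gives (5/23) = (23/5). Reduce: 23 ≡ 3 (mod 5). Now have -(3/5).
5 ≡ 1 (mod 4), so quadratic reciprocity gives (3/5) = (5/3). Reduce: 5 ≡ 2 (mod 3). Now have -(2/3).
Factor out 2: 2 = 2. Since 3 ≡ 3 (mod 8), (2/3) = -1. Now have (1/3).
(1/3) = 1. Collecting the sign factors: 1.
The Legendre symbol is 1, so x^2 ≡ -10 (mod 23) has solution.

yes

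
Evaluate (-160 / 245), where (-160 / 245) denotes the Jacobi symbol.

Pull out -1: (-160 / 245) = (-1 / 245)·(160 / 245). Since 245 ≡ 1 (mod 4), (-1 / 245) = +1. Now have (160 / 245).
Factor out 2: 160 = 2^5·5. Since 245 ≡ 5 (mod 8), (2 / 245) = -1, and (2 / 245)^5 = -1. Now have -(5 / 245).
5 ≡ 1 (mod 4), so quadratic reciprocity gives (5 / 245) = (245 / 5). Reduce: 245 ≡ 0 (mod 5). Now have -(0 / 5).
The numerator is now 0 with denominator 5 > 1: the symbol is 0.

0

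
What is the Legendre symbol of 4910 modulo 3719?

-1

Reduce the numerator: 4910 ≡ 1191 (mod 3719), so (4910 / 3719) = (1191 / 3719).
Both 1191 ≡ 3 and 3719 ≡ 3 (mod 4), so reciprocity gives (1191 / 3719) = -(3719 / 1191). Reduce: 3719 ≡ 146 (mod 1191). Now have -(146 / 1191).
Factor out 2: 146 = 2·73. Since 1191 ≡ 7 (mod 8), (2 / 1191) = +1. Now have -(73 / 1191).
73 ≡ 1 (mod 4), so quadratic reciprocity gives (73 / 1191) = (1191 / 73). Reduce: 1191 ≡ 23 (mod 73). Now have -(23 / 73).
73 ≡ 1 (mod 4), so quadratic reciprocity gives (23 / 73) = (73 / 23). Reduce: 73 ≡ 4 (mod 23). Now have -(4 / 23).
Factor out 2: 4 = 2^2. Since 23 ≡ 7 (mod 8), (2 / 23) = +1, and (2 / 23)^2 = +1. Now have -(1 / 23).
(1 / 23) = 1. Collecting the sign factors: -1.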